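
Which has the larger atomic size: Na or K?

Na is in period 3, group 1; K is in period 4, group 1.
Across a period the added protons contract the valence shell; down a group each new principal shell makes the atom larger.
All are in group 1, so atomic radius increases down the group.
So K has the larger atomic size (K > Na).

K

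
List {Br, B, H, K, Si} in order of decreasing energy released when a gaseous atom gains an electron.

H is in period 1, group 1; B is in period 2, group 13; Si is in period 3, group 14; K is in period 4, group 1; Br is in period 4, group 17.
Adding an electron releases more energy for atoms nearer the top right (short of the noble gases).
Neither a single period nor a single group — weigh both effects.
K > B: this pair runs against the simple trend — see the exception note.
H > K: H sits above K in group 1, so the down-group effect alone puts H higher.
Si > H: the two effects oppose for this pair; the across-period effect wins (134 vs 73 kJ/mol).
Br > Si: period and group pull opposite ways; the across-period shift dominates (325 vs 134 kJ/mol).
Note the exception: K has a higher electron affinity than B, contrary to the simple trend — B's ns²np¹ configuration gives only a small electron affinity — the sparsely filled np subshell binds an added electron weakly.
For reference (kJ/mol): H 73, B 27, Si 134, K 48, Br 325.
So from highest to lowest: Br > Si > H > K > B.

Br > Si > H > K > B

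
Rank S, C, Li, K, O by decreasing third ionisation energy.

Li > O > C > K > S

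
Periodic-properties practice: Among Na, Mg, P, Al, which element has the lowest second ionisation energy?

Mg

IE_2 is the cost of taking one more electron from the +1 cation: Na⁺ is the bare [Ne] core; Mg⁺ still has 1 valence electron; P⁺ still has 4 valence electrons; Al⁺ still has 2 valence electrons.
Core electrons are held far more tightly than valence electrons, so Na tops the IE_2 order.
Valence configurations: Mg⁺ [Ne]3s¹, P⁺ [Ne]3s²3p², Al⁺ [Ne]3s².
The numbers (kJ/mol): Na 4562, Mg 1451, P 1907, Al 1817.
Overall IE_2 order: Mg < Al < P < Na.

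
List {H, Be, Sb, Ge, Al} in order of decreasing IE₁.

H is in period 1, group 1; Be is in period 2, group 2; Al is in period 3, group 13; Ge is in period 4, group 14; Sb is in period 5, group 15.
Across a period the outer electron is held more tightly (higher IE₁); down a group it sits in a higher shell, more shielded, and comes off more easily.
A diagonal step moves right (one effect) and down (the opposite effect) at once.
Ge > Al: the two effects oppose for this pair; the across-period effect wins (762 vs 578 kJ/mol).
Sb > Ge: the two effects oppose for this pair; the across-period effect wins (831 vs 762 kJ/mol).
Be > Sb: the two effects oppose for this pair; the down-group effect wins (900 vs 831 kJ/mol).
H > Be: period and group pull opposite ways; the down-group shift dominates (1312 vs 900 kJ/mol).
Approximate values (kJ/mol): H 1312, Be 900, Al 578, Ge 762, Sb 831.
So from highest to lowest: H > Be > Sb > Ge > Al.

H > Be > Sb > Ge > Al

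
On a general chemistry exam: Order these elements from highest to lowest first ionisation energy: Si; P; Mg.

Mg is in period 3, group 2; Si is in period 3, group 14; P is in period 3, group 15.
Across a period the outer electron is held more tightly (higher IE₁); down a group it sits in a higher shell, more shielded, and comes off more easily.
All lie in period 3, so first ionization energy increases left to right.
So from highest to lowest: P > Si > Mg.

P > Si > Mg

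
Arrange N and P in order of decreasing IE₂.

N > P

Consider each +1 ion: N⁺ still has 4 valence electrons; P⁺ still has 4 valence electrons.
All are still removing valence electrons, so compare the +1 ions as you would atoms: IE_2 generally rises across a period (higher Z_eff) and falls down a group (larger shell), subject to the usual subshell exceptions.
Valence configurations: N⁺ [He]2s²2p², P⁺ [Ne]3s²3p².
The numbers (kJ/mol): N 2856, P 1907.
So the second ionization energies run P < N.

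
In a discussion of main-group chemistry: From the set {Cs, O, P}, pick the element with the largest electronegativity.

O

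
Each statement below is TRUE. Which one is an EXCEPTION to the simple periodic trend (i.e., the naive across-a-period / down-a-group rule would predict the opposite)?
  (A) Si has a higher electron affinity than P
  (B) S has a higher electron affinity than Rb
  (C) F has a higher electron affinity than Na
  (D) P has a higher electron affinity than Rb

The general trend: electron affinity increases across a period and decreases down a group.
(A) Si (period 3, group 14) vs P (period 3, group 15): the stated order contradicts the simple trend.
(B) S (period 3, group 16) vs Rb (period 5, group 1): the stated order agrees with the simple trend.
(C) F (period 2, group 17) vs Na (period 3, group 1): the stated order agrees with the simple trend.
(D) P (period 3, group 15) vs Rb (period 5, group 1): the stated order agrees with the simple trend.
The exception is (A): adding an electron to P's half-filled 3p³ is unfavourable, so Si (3p²) has the more exothermic EA.

(A)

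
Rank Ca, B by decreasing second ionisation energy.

After 1 electron has been removed, what remains? Ca⁺ still has 1 valence electron; B⁺ still has 2 valence electrons.
All are still removing valence electrons, so compare the +1 ions as you would atoms: IE_2 generally rises across a period (higher Z_eff) and falls down a group (larger shell), subject to the usual subshell exceptions.
Valence configurations: Ca⁺ [Ar]4s¹, B⁺ [He]2s².
Approximate IE_2 values (kJ/mol): Ca 1145, B 2427.
Putting it together, IE_2: Ca < B.

B > Ca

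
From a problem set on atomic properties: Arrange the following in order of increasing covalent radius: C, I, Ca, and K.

C, I, Ca, K

C is in period 2, group 14; K is in period 4, group 1; Ca is in period 4, group 2; I is in period 5, group 17.
Across a period the added protons contract the valence shell; down a group each new principal shell makes the atom larger.
These span different periods and groups, so the two trends combine.
I > C: period and group pull opposite ways; the down-group shift dominates (133 vs 75 pm).
Ca > I: period and group pull opposite ways; the across-period shift dominates (171 vs 133 pm).
K > Ca: K lies to the left of Ca in period 4, so the across-period effect alone puts K larger.
Tabulated atomic radius (pm): C 75, K 196, Ca 171, I 133.
So from smallest to largest: C < I < Ca < K.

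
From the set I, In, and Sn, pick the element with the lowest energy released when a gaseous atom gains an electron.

In

In is in period 5, group 13; Sn is in period 5, group 14; I is in period 5, group 17.
Adding an electron releases more energy for atoms nearer the top right (short of the noble gases).
All lie in period 5, so electron affinity increases left to right.
The lowest energy released when a gaseous atom gains an electron among these belongs to In.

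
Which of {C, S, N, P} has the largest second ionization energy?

N

IE_2 is the cost of taking one more electron from the +1 cation: C⁺ still has 3 valence electrons; S⁺ still has 5 valence electrons; N⁺ still has 4 valence electrons; P⁺ still has 4 valence electrons.
All are still removing valence electrons, so compare the +1 ions as you would atoms: IE_2 generally rises across a period (higher Z_eff) and falls down a group (larger shell), subject to the usual subshell exceptions.
Valence configurations: C⁺ [He]2s²2p¹, S⁺ [Ne]3s²3p³, N⁺ [He]2s²2p², P⁺ [Ne]3s²3p².
Tabulated IE_2 (kJ/mol): C 2353, S 2252, N 2856, P 1907.
Hence IE_2: P < S < C < N.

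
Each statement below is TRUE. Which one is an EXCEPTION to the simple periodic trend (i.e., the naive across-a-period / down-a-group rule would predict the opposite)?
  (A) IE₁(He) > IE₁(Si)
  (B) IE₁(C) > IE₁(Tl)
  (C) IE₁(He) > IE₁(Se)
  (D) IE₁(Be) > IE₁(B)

The general trend: first ionization energy increases across a period and decreases down a group.
(A) He (period 1, group 18) vs Si (period 3, group 14): the stated order agrees with the simple trend.
(B) C (period 2, group 14) vs Tl (period 6, group 13): the stated order agrees with the simple trend.
(C) He (period 1, group 18) vs Se (period 4, group 16): the stated order agrees with the simple trend.
(D) Be (period 2, group 2) vs B (period 2, group 13): the stated order contradicts the simple trend.
The exception is (D): removing B's lone 2p electron is easier than breaking Be's filled 2s².

(D)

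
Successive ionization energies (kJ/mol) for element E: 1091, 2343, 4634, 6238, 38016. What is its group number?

Group 14

Look for the largest jump between consecutive ionization energies: IE5/IE4 ≈ 6.1, far larger than any earlier ratio.
That jump marks the point where a core electron is being removed. So the atom has 4 valence electrons.
A main-group element with 4 valence electrons is in group 14.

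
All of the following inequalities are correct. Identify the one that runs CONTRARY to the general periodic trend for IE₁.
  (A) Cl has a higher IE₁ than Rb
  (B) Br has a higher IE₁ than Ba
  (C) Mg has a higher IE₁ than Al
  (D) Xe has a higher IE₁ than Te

(C)

The general trend: IE₁ increases across a period and decreases down a group.
(A) Cl (period 3, group 17) vs Rb (period 5, group 1): the stated order agrees with the simple trend.
(B) Br (period 4, group 17) vs Ba (period 6, group 2): the stated order agrees with the simple trend.
(C) Mg (period 3, group 2) vs Al (period 3, group 13): the stated order contradicts the simple trend.
(D) Xe (period 5, group 18) vs Te (period 5, group 16): the stated order agrees with the simple trend.
The exception is (C): Al's single 3p electron is easier to remove than one from Mg's filled 3s².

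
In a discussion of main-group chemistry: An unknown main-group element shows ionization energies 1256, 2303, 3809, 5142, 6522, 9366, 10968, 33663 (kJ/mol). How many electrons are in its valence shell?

7

Look for the largest jump between consecutive ionization energies: IE8/IE7 ≈ 3.1, far larger than any earlier ratio.
That jump marks the point where a core electron is being removed. So the atom has 7 valence electrons.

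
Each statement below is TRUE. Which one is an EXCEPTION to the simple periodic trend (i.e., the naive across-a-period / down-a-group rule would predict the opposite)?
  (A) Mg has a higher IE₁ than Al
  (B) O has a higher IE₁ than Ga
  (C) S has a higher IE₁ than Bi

The general trend: IE₁ increases across a period and decreases down a group.
(A) Mg (period 3, group 2) vs Al (period 3, group 13): the stated order contradicts the simple trend.
(B) O (period 2, group 16) vs Ga (period 4, group 13): the stated order agrees with the simple trend.
(C) S (period 3, group 16) vs Bi (period 6, group 15): the stated order agrees with the simple trend.
The exception is (A): Al's single 3p electron is easier to remove than one from Mg's filled 3s².

(A)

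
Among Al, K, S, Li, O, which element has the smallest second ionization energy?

Consider each +1 ion: Al⁺ still has 2 valence electrons; K⁺ is the bare [Ar] core; S⁺ still has 5 valence electrons; Li⁺ is the bare [He] core; O⁺ still has 5 valence electrons.
Usually core removal costs more than valence removal, but here the competition is close: a tightly held n=2 valence electron can cost more to remove than an n=3 core electron, so the actual values have to decide it.
Valence configurations: Al⁺ [Ne]3s², S⁺ [Ne]3s²3p³, O⁺ [He]2s²2p³.
Approximate IE_2 values (kJ/mol): Al 1817, K 3052, S 2252, Li 7298, O 3388.
So the second ionization energies run Al < S < K < O < Li.

Al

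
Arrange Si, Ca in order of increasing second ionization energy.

IE_2 is the cost of taking one more electron from the +1 cation: Si⁺ still has 3 valence electrons; Ca⁺ still has 1 valence electron.
All are still removing valence electrons, so compare the +1 ions as you would atoms: IE_2 generally rises across a period (higher Z_eff) and falls down a group (larger shell), subject to the usual subshell exceptions.
Valence configurations: Si⁺ [Ne]3s²3p¹, Ca⁺ [Ar]4s¹.
Approximate IE_2 values (kJ/mol): Si 1577, Ca 1145.
Putting it together, IE_2: Ca < Si.

Ca < Si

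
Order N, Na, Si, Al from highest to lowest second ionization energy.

IE_2 is the cost of taking one more electron from the +1 cation: N⁺ still has 4 valence electrons; Na⁺ is the bare [Ne] core; Si⁺ still has 3 valence electrons; Al⁺ still has 2 valence electrons.
Pulling an electron out of a noble-gas core costs far more than removing a remaining valence electron, so Na sits at the high end of IE_2.
Valence configurations: N⁺ [He]2s²2p², Si⁺ [Ne]3s²3p¹, Al⁺ [Ne]3s².
Si⁺ loses a lone 3p electron whereas Al⁺ must break into a filled 3s² pair, so IE_2(Al) > IE_2(Si) even though Si has the higher nuclear charge.
The numbers (kJ/mol): N 2856, Na 4562, Si 1577, Al 1817.
Hence IE_2: Si < Al < N < Na.

Na > N > Al > Si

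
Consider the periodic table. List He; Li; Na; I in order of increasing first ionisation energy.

Across a period the outer electron is held more tightly (higher IE₁); down a group it sits in a higher shell, more shielded, and comes off more easily.
These span different periods and groups, so the two trends combine.
Li > Na: Li sits above Na in group 1, so the down-group effect alone puts Li higher.
I > Li: period and group pull opposite ways; the across-period shift dominates (1008 vs 520 kJ/mol).
He > I: relative to I, both the across-period and down-group shifts push He's first ionization energy up.
Approximate values (kJ/mol): He 2372, Li 520, Na 496, I 1008.
So from lowest to highest: Na < Li < I < He.

Na, Li, I, He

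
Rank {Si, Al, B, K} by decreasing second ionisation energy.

K > B > Al > Si

IE_2 is the cost of taking one more electron from the +1 cation: Si⁺ still has 3 valence electrons; Al⁺ still has 2 valence electrons; B⁺ still has 2 valence electrons; K⁺ is the bare [Ar] core.
Breaking into a closed-shell core is much more expensive than removing a leftover valence electron — K has the largest IE_2 here.
Valence configurations: Si⁺ [Ne]3s²3p¹, Al⁺ [Ne]3s², B⁺ [He]2s².
Si⁺ loses a lone 3p electron whereas Al⁺ must break into a filled 3s² pair, so IE_2(Al) > IE_2(Si) even though Si has the higher nuclear charge.
The numbers (kJ/mol): Si 1577, Al 1817, B 2427, K 3052.
Hence IE_2: Si < Al < B < K.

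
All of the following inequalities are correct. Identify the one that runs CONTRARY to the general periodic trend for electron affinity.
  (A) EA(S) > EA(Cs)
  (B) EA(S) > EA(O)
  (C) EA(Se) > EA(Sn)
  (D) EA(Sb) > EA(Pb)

The general trend: electron affinity increases across a period and decreases down a group.
(A) S (period 3, group 16) vs Cs (period 6, group 1): the stated order agrees with the simple trend.
(B) S (period 3, group 16) vs O (period 2, group 16): the stated order contradicts the simple trend.
(C) Se (period 4, group 16) vs Sn (period 5, group 14): the stated order agrees with the simple trend.
(D) Sb (period 5, group 15) vs Pb (period 6, group 14): the stated order agrees with the simple trend.
The exception is (B): the compact 2p subshell of O repels the added electron more than S's larger 3p does.

(B)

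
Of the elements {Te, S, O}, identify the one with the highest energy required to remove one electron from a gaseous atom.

O

O is in period 2, group 16; S is in period 3, group 16; Te is in period 5, group 16.
First ionization energy rises across a period (greater Z_eff holds electrons more tightly) and falls down a group (valence electrons are farther from the nucleus).
All are in group 16, so first ionization energy increases up the group.
The highest energy required to remove one electron from a gaseous atom among these belongs to O.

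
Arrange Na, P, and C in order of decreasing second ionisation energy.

Na > C > P

After 1 electron has been removed, what remains? Na⁺ is the bare [Ne] core; P⁺ still has 4 valence electrons; C⁺ still has 3 valence electrons.
Pulling an electron out of a noble-gas core costs far more than removing a remaining valence electron, so Na sits at the high end of IE_2.
Valence configurations: P⁺ [Ne]3s²3p², C⁺ [He]2s²2p¹.
The numbers (kJ/mol): Na 4562, P 1907, C 2353.
Hence IE_2: P < C < Na.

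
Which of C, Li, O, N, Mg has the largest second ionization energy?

IE_2 is the cost of taking one more electron from the +1 cation: C⁺ still has 3 valence electrons; Li⁺ is the bare [He] core; O⁺ still has 5 valence electrons; N⁺ still has 4 valence electrons; Mg⁺ still has 1 valence electron.
Core electrons are held far more tightly than valence electrons, so Li tops the IE_2 order.
Valence configurations: C⁺ [He]2s²2p¹, O⁺ [He]2s²2p³, N⁺ [He]2s²2p², Mg⁺ [Ne]3s¹.
Approximate IE_2 values (kJ/mol): C 2353, Li 7298, O 3388, N 2856, Mg 1451.
So the second ionization energies run Mg < C < N < O < Li.

Li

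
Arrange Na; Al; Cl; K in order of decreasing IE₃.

Na > K > Cl > Al

IE_3 is the cost of taking one more electron from the +2 cation: Na²⁺ is already 1 electron into the core; Al²⁺ still has 1 valence electron; Cl²⁺ still has 5 valence electrons; K²⁺ is already 1 electron into the core.
Breaking into a closed-shell core is much more expensive than removing a leftover valence electron — K and Na have the largest IE_3 here.
Valence configurations: Al²⁺ [Ne]3s¹, Cl²⁺ [Ne]3s²3p³.
Tabulated IE_3 (kJ/mol): Na 6910, Al 2745, Cl 3822, K 4420.
Putting it together, IE_3: Al < Cl < K < Na.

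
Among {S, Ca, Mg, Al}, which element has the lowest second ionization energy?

Ca

After 1 electron has been removed, what remains? S⁺ still has 5 valence electrons; Ca⁺ still has 1 valence electron; Mg⁺ still has 1 valence electron; Al⁺ still has 2 valence electrons.
All are still removing valence electrons, so compare the +1 ions as you would atoms: IE_2 generally rises across a period (higher Z_eff) and falls down a group (larger shell), subject to the usual subshell exceptions.
Valence configurations: S⁺ [Ne]3s²3p³, Ca⁺ [Ar]4s¹, Mg⁺ [Ne]3s¹, Al⁺ [Ne]3s².
Tabulated IE_2 (kJ/mol): S 2252, Ca 1145, Mg 1451, Al 1817.
Hence IE_2: Ca < Mg < Al < S.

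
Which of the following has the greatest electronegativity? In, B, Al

B

B is in period 2, group 13; Al is in period 3, group 13; In is in period 5, group 13.
Electronegativity increases across a period and decreases down a group, tracking effective nuclear charge and atomic size.
All are in group 13; the group trend (electronegativity increases up the group) applies, with the exception below.
Note the exception: In has a higher electronegativity than Al, contrary to the simple trend — poor shielding by filled d (and f) subshells raises the heavier element's effective nuclear charge more than the simple down-group trend predicts.
Tabulated electronegativity (Pauling): B 2.04, Al 1.61, In 1.78.
The greatest electronegativity among these belongs to B.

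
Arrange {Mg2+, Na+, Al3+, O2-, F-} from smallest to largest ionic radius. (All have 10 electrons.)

Al3+, Mg2+, Na+, F-, O2-

All of these have 10 electrons, so size is governed by nuclear charge alone: the more protons, the stronger the pull on the same electron cloud, and the smaller the ion.
Nuclear charges: Al3+ (Z=13), Mg2+ (Z=12), Na+ (Z=11), F- (Z=9), O2- (Z=8).
Smallest to largest: Al3+ < Mg2+ < Na+ < F- < O2-.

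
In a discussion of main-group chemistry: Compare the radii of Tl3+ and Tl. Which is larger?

Forming Tl3+ removes 3 electrons from Tl. Fewer electrons for the same nuclear charge means less shielding and a higher Z_eff on the remaining electrons, and for main-group metals the entire outer shell is lost.
A cation is smaller than its parent atom: Tl3+ < Tl.

Tl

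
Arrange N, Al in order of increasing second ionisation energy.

The second ionization energy removes an electron from the +1 ion. For each element: N⁺ still has 4 valence electrons; Al⁺ still has 2 valence electrons.
All are still removing valence electrons, so compare the +1 ions as you would atoms: IE_2 generally rises across a period (higher Z_eff) and falls down a group (larger shell), subject to the usual subshell exceptions.
Valence configurations: N⁺ [He]2s²2p², Al⁺ [Ne]3s².
The numbers (kJ/mol): N 2856, Al 1817.
Putting it together, IE_2: Al < N.

Al < N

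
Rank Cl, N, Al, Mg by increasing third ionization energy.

The third ionization energy removes an electron from the +2 ion. For each element: Cl²⁺ still has 5 valence electrons; N²⁺ still has 3 valence electrons; Al²⁺ still has 1 valence electron; Mg²⁺ is the bare [Ne] core.
Breaking into a closed-shell core is much more expensive than removing a leftover valence electron — Mg has the largest IE_3 here.
Valence configurations: Cl²⁺ [Ne]3s²3p³, N²⁺ [He]2s²2p¹, Al²⁺ [Ne]3s¹.
The numbers (kJ/mol): Cl 3822, N 4578, Al 2745, Mg 7733.
Overall IE_3 order: Al < Cl < N < Mg.

Al, Cl, N, Mg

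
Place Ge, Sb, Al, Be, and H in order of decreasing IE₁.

H, Be, Sb, Ge, Al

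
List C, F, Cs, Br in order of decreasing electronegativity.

F > Br > C > Cs

C is in period 2, group 14; F is in period 2, group 17; Br is in period 4, group 17; Cs is in period 6, group 1.
EN rises left→right (higher Z_eff, smaller atoms) and falls top→bottom (larger, more shielded atoms).
Neither a single period nor a single group — weigh both effects.
C > Cs: relative to Cs, both the across-period and down-group shifts push C's electronegativity up.
Br > C: period and group pull opposite ways; the across-period shift dominates (2.96 vs 2.55).
F > Br: F sits above Br in group 17, so the down-group effect alone puts F higher.
Approximate values (Pauling): C 2.55, F 3.98, Br 2.96, Cs 0.79.
So from highest to lowest: F > Br > C > Cs.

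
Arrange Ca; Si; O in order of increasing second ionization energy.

Ca < Si < O

Consider each +1 ion: Ca⁺ still has 1 valence electron; Si⁺ still has 3 valence electrons; O⁺ still has 5 valence electrons.
All are still removing valence electrons, so compare the +1 ions as you would atoms: IE_2 generally rises across a period (higher Z_eff) and falls down a group (larger shell), subject to the usual subshell exceptions.
Valence configurations: Ca⁺ [Ar]4s¹, Si⁺ [Ne]3s²3p¹, O⁺ [He]2s²2p³.
Tabulated IE_2 (kJ/mol): Ca 1145, Si 1577, O 3388.
Overall IE_2 order: Ca < Si < O.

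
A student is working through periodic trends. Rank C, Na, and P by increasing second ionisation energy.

IE_2 is the cost of taking one more electron from the +1 cation: C⁺ still has 3 valence electrons; Na⁺ is the bare [Ne] core; P⁺ still has 4 valence electrons.
Breaking into a closed-shell core is much more expensive than removing a leftover valence electron — Na has the largest IE_2 here.
Valence configurations: C⁺ [He]2s²2p¹, P⁺ [Ne]3s²3p².
Approximate IE_2 values (kJ/mol): C 2353, Na 4562, P 1907.
Putting it together, IE_2: P < C < Na.

P < C < Na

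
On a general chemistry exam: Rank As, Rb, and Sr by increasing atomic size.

As is in period 4, group 15; Rb is in period 5, group 1; Sr is in period 5, group 2.
Moving right in a period, electrons are added to the same shell under a stronger nuclear pull, so atoms get smaller; moving down, a new shell is opened and atoms get larger.
These span different periods and groups, so the two trends combine.
Sr > As: both effects reinforce here, so Sr is clearly the larger of the two.
Rb > Sr: both are in period 5; the period trend gives Rb the larger value.
For reference (pm): As 121, Rb 210, Sr 185.
So from smallest to largest: As < Sr < Rb.

As < Sr < Rb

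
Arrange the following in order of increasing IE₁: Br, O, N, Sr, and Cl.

IE₁ increases left→right with effective nuclear charge and decreases top→bottom as the valence shell moves farther out.
Here both period and group differ, so the two effects have to be weighed against each other.
Br > Sr: relative to Sr, both the across-period and down-group shifts push Br's first ionization energy up.
Cl > Br: Cl sits above Br in group 17, so the down-group effect alone puts Cl higher.
O > Cl: the two effects oppose for this pair; the down-group effect wins (1314 vs 1251 kJ/mol).
N > O: this pair runs against the simple trend — see the exception note.
Note the exception: N has a higher first ionization energy than O, contrary to the simple trend — pairing an electron in O's 2p⁴ costs repulsion energy, so O ionizes more easily than half-filled N (2p³).
Approximate values (kJ/mol): N 1402, O 1314, Cl 1251, Br 1140, Sr 550.
So from lowest to highest: Sr < Br < Cl < O < N.

Sr < Br < Cl < O < N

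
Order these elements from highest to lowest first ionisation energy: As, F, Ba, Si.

F > As > Si > Ba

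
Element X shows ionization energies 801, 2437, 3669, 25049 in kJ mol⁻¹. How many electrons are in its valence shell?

Look for the largest jump between consecutive ionization energies: IE4/IE3 ≈ 6.8, far larger than any earlier ratio.
That jump marks the point where a core electron is being removed. So the atom has 3 valence electrons.

3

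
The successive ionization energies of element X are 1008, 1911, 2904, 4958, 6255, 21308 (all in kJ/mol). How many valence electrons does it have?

Look for the largest jump between consecutive ionization energies: IE6/IE5 ≈ 3.4, far larger than any earlier ratio.
That jump marks the point where a core electron is being removed. So the atom has 5 valence electrons.

5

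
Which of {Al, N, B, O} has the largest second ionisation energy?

O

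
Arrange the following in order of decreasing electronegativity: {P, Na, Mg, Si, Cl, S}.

Na is in period 3, group 1; Mg is in period 3, group 2; Si is in period 3, group 14; P is in period 3, group 15; S is in period 3, group 16; Cl is in period 3, group 17.
EN rises left→right (higher Z_eff, smaller atoms) and falls top→bottom (larger, more shielded atoms).
All lie in period 3, so electronegativity increases left to right.
So from highest to lowest: Cl > S > P > Si > Mg > Na.

Cl, S, P, Si, Mg, Na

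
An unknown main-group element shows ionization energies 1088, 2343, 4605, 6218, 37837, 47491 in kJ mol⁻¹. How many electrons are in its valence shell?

Look for the largest jump between consecutive ionization energies: IE5/IE4 ≈ 6.1, far larger than any earlier ratio.
That jump marks the point where a core electron is being removed. So the atom has 4 valence electrons.

4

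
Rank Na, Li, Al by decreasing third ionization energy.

After 2 electrons have been removed, what remains? Na²⁺ is already 1 electron into the core; Li²⁺ is already 1 electron into the core; Al²⁺ still has 1 valence electron.
Pulling an electron out of a noble-gas core costs far more than removing a remaining valence electron, so Na and Li sit at the high end of IE_3.
Approximate IE_3 values (kJ/mol): Na 6910, Li 11815, Al 2745.
So the third ionization energies run Al < Na < Li.

Li, Na, Al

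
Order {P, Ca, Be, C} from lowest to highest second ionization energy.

Consider each +1 ion: P⁺ still has 4 valence electrons; Ca⁺ still has 1 valence electron; Be⁺ still has 1 valence electron; C⁺ still has 3 valence electrons.
All are still removing valence electrons, so compare the +1 ions as you would atoms: IE_2 generally rises across a period (higher Z_eff) and falls down a group (larger shell), subject to the usual subshell exceptions.
Valence configurations: P⁺ [Ne]3s²3p², Ca⁺ [Ar]4s¹, Be⁺ [He]2s¹, C⁺ [He]2s²2p¹.
The numbers (kJ/mol): P 1907, Ca 1145, Be 1757, C 2353.
So the second ionization energies run Ca < Be < P < C.

Ca, Be, P, C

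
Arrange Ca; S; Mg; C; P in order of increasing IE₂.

IE_2 is the cost of taking one more electron from the +1 cation: Ca⁺ still has 1 valence electron; S⁺ still has 5 valence electrons; Mg⁺ still has 1 valence electron; C⁺ still has 3 valence electrons; P⁺ still has 4 valence electrons.
All are still removing valence electrons, so compare the +1 ions as you would atoms: IE_2 generally rises across a period (higher Z_eff) and falls down a group (larger shell), subject to the usual subshell exceptions.
Valence configurations: Ca⁺ [Ar]4s¹, S⁺ [Ne]3s²3p³, Mg⁺ [Ne]3s¹, C⁺ [He]2s²2p¹, P⁺ [Ne]3s²3p².
Approximate IE_2 values (kJ/mol): Ca 1145, S 2252, Mg 1451, C 2353, P 1907.
Putting it together, IE_2: Ca < Mg < P < S < C.

Ca < Mg < P < S < C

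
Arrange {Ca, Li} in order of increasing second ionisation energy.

Ca < Li

IE_2 is the cost of taking one more electron from the +1 cation: Ca⁺ still has 1 valence electron; Li⁺ is the bare [He] core.
Breaking into a closed-shell core is much more expensive than removing a leftover valence electron — Li has the largest IE_2 here.
The numbers (kJ/mol): Ca 1145, Li 7298.
Hence IE_2: Ca < Li.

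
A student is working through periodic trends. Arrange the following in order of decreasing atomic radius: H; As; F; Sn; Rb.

H is in period 1, group 1; F is in period 2, group 17; As is in period 4, group 15; Rb is in period 5, group 1; Sn is in period 5, group 14.
Moving right in a period, electrons are added to the same shell under a stronger nuclear pull, so atoms get smaller; moving down, a new shell is opened and atoms get larger.
Here both period and group differ, so the two effects have to be weighed against each other.
F > H: the two effects oppose for this pair; the down-group effect wins (64 vs 32 pm).
As > F: relative to F, both the across-period and down-group shifts push As's atomic radius up.
Sn > As: relative to As, both the across-period and down-group shifts push Sn's atomic radius up.
Rb > Sn: both are in period 5; the period trend gives Rb the larger value.
Approximate values (pm): H 32, F 64, As 121, Rb 210, Sn 140.
So from largest to smallest: Rb > Sn > As > F > H.

Rb > Sn > As > F > H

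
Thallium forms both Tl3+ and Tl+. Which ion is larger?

Tl+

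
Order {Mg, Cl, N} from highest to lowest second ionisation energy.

N > Cl > Mg

The second ionization energy removes an electron from the +1 ion. For each element: Mg⁺ still has 1 valence electron; Cl⁺ still has 6 valence electrons; N⁺ still has 4 valence electrons.
All are still removing valence electrons, so compare the +1 ions as you would atoms: IE_2 generally rises across a period (higher Z_eff) and falls down a group (larger shell), subject to the usual subshell exceptions.
Valence configurations: Mg⁺ [Ne]3s¹, Cl⁺ [Ne]3s²3p⁴, N⁺ [He]2s²2p².
The numbers (kJ/mol): Mg 1451, Cl 2298, N 2856.
Hence IE_2: Mg < Cl < N.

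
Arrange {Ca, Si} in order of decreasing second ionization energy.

Si > Ca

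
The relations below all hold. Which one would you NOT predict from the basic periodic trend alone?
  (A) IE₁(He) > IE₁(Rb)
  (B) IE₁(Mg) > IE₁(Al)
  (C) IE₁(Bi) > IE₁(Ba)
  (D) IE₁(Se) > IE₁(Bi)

(B)

The general trend: IE₁ increases across a period and decreases down a group.
(A) He (period 1, group 18) vs Rb (period 5, group 1): the stated order agrees with the simple trend.
(B) Mg (period 3, group 2) vs Al (period 3, group 13): the stated order contradicts the simple trend.
(C) Bi (period 6, group 15) vs Ba (period 6, group 2): the stated order agrees with the simple trend.
(D) Se (period 4, group 16) vs Bi (period 6, group 15): the stated order agrees with the simple trend.
The exception is (B): Al's single 3p electron is easier to remove than one from Mg's filled 3s².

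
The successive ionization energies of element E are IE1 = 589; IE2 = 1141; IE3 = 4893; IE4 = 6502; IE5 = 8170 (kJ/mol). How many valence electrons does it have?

2

Look for the largest jump between consecutive ionization energies: IE3/IE2 ≈ 4.3, far larger than any earlier ratio.
That jump marks the point where a core electron is being removed. So the atom has 2 valence electrons.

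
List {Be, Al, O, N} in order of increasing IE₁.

Al < Be < O < N

Be is in period 2, group 2; N is in period 2, group 15; O is in period 2, group 16; Al is in period 3, group 13.
Removing the outermost electron gets harder across a period and easier down a group.
Here both period and group differ, so the two effects have to be weighed against each other.
Be > Al: the two effects oppose for this pair; the down-group effect wins (900 vs 578 kJ/mol).
O > Be: O lies to the right of Be in period 2, so the across-period effect alone puts O higher.
N > O: this pair runs against the simple trend — see the exception note.
Note the exception: N has a higher first ionization energy than O, contrary to the simple trend — pairing an electron in O's 2p⁴ costs repulsion energy, so O ionizes more easily than half-filled N (2p³).
For reference (kJ/mol): Be 900, N 1402, O 1314, Al 578.
So from lowest to highest: Al < Be < O < N.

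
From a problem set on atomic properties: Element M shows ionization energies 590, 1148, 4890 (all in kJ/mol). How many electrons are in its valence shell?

Look for the largest jump between consecutive ionization energies: IE3/IE2 ≈ 4.3, far larger than any earlier ratio.
That jump marks the point where a core electron is being removed. So the atom has 2 valence electrons.

2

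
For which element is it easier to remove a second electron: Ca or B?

Ca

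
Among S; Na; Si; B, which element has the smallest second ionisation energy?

The second ionization energy removes an electron from the +1 ion. For each element: S⁺ still has 5 valence electrons; Na⁺ is the bare [Ne] core; Si⁺ still has 3 valence electrons; B⁺ still has 2 valence electrons.
Core electrons are held far more tightly than valence electrons, so Na tops the IE_2 order.
Valence configurations: S⁺ [Ne]3s²3p³, Si⁺ [Ne]3s²3p¹, B⁺ [He]2s².
The numbers (kJ/mol): S 2252, Na 4562, Si 1577, B 2427.
So the second ionization energies run Si < S < B < Na.

Si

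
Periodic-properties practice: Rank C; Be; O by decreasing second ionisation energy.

O, C, Be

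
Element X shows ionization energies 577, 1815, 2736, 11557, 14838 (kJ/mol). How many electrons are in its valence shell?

Look for the largest jump between consecutive ionization energies: IE4/IE3 ≈ 4.2, far larger than any earlier ratio.
That jump marks the point where a core electron is being removed. So the atom has 3 valence electrons.

3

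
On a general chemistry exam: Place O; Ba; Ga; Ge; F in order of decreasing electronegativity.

O is in period 2, group 16; F is in period 2, group 17; Ga is in period 4, group 13; Ge is in period 4, group 14; Ba is in period 6, group 2.
Smaller atoms with higher effective nuclear charge are more electronegative.
Here both period and group differ, so the two effects have to be weighed against each other.
Ga > Ba: both effects reinforce here, so Ga is clearly the higher of the two.
Ge > Ga: both are in period 4; the period trend gives Ge the larger value.
O > Ge: relative to Ge, both the across-period and down-group shifts push O's electronegativity up.
F > O: both are in period 2; the period trend gives F the larger value.
Approximate values (Pauling): O 3.44, F 3.98, Ga 1.81, Ge 2.01, Ba 0.89.
So from highest to lowest: F > O > Ge > Ga > Ba.

F > O > Ge > Ga > Ba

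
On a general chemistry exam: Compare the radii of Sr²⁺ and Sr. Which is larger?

Forming Sr²⁺ removes 2 electrons from Sr. Fewer electrons for the same nuclear charge means less shielding and a higher Z_eff on the remaining electrons, and for main-group metals the entire outer shell is lost.
A cation is smaller than its parent atom: Sr²⁺ < Sr.

Sr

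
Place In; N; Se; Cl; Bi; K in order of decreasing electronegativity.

Cl > N > Se > Bi > In > K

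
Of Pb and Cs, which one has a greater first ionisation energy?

Cs is in period 6, group 1; Pb is in period 6, group 14.
Across a period the outer electron is held more tightly (higher IE₁); down a group it sits in a higher shell, more shielded, and comes off more easily.
All lie in period 6, so first ionization energy increases left to right.
So Pb has the greater first ionisation energy (Pb > Cs).

Pb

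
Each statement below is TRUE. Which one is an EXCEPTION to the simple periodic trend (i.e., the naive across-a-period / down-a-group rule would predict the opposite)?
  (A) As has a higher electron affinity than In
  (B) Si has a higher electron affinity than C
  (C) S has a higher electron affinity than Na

(B)

The general trend: electron affinity increases across a period and decreases down a group.
(A) As (period 4, group 15) vs In (period 5, group 13): the stated order agrees with the simple trend.
(B) Si (period 3, group 14) vs C (period 2, group 14): the stated order contradicts the simple trend.
(C) S (period 3, group 16) vs Na (period 3, group 1): the stated order agrees with the simple trend.
The exception is (B): Si's larger, more diffuse 3p orbitals accept an added electron slightly more readily than C's compact 2p.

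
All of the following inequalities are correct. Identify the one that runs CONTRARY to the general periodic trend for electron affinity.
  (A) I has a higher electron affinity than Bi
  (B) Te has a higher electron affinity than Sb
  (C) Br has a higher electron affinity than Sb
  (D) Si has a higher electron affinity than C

(D)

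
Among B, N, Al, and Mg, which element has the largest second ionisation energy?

N

IE_2 is the cost of taking one more electron from the +1 cation: B⁺ still has 2 valence electrons; N⁺ still has 4 valence electrons; Al⁺ still has 2 valence electrons; Mg⁺ still has 1 valence electron.
All are still removing valence electrons, so compare the +1 ions as you would atoms: IE_2 generally rises across a period (higher Z_eff) and falls down a group (larger shell), subject to the usual subshell exceptions.
Valence configurations: B⁺ [He]2s², N⁺ [He]2s²2p², Al⁺ [Ne]3s², Mg⁺ [Ne]3s¹.
The numbers (kJ/mol): B 2427, N 2856, Al 1817, Mg 1451.
So the second ionization energies run Mg < Al < B < N.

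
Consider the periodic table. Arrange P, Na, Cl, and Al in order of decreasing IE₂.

After 1 electron has been removed, what remains? P⁺ still has 4 valence electrons; Na⁺ is the bare [Ne] core; Cl⁺ still has 6 valence electrons; Al⁺ still has 2 valence electrons.
Core electrons are held far more tightly than valence electrons, so Na tops the IE_2 order.
Valence configurations: P⁺ [Ne]3s²3p², Cl⁺ [Ne]3s²3p⁴, Al⁺ [Ne]3s².
The numbers (kJ/mol): P 1907, Na 4562, Cl 2298, Al 1817.
So the second ionization energies run Al < P < Cl < Na.

Na > Cl > P > Al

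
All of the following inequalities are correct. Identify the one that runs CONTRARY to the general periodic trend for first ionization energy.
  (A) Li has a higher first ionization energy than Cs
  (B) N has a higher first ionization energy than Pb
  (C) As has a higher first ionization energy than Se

The general trend: first ionization energy increases across a period and decreases down a group.
(A) Li (period 2, group 1) vs Cs (period 6, group 1): the stated order agrees with the simple trend.
(B) N (period 2, group 15) vs Pb (period 6, group 14): the stated order agrees with the simple trend.
(C) As (period 4, group 15) vs Se (period 4, group 16): the stated order contradicts the simple trend.
The exception is (C): Se (4p⁴) ionizes more easily than half-filled As (4p³).

(C)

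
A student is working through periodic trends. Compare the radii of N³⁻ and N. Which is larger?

Forming N³⁻ adds 3 electrons to N. More electron–electron repulsion in the same shell, with unchanged nuclear charge, lets the cloud expand.
An anion is larger than its parent atom: N³⁻ > N.

N³⁻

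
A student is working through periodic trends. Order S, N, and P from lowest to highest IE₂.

P < S < N

IE_2 is the cost of taking one more electron from the +1 cation: S⁺ still has 5 valence electrons; N⁺ still has 4 valence electrons; P⁺ still has 4 valence electrons.
All are still removing valence electrons, so compare the +1 ions as you would atoms: IE_2 generally rises across a period (higher Z_eff) and falls down a group (larger shell), subject to the usual subshell exceptions.
Valence configurations: S⁺ [Ne]3s²3p³, N⁺ [He]2s²2p², P⁺ [Ne]3s²3p².
The numbers (kJ/mol): S 2252, N 2856, P 1907.
Hence IE_2: P < S < N.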